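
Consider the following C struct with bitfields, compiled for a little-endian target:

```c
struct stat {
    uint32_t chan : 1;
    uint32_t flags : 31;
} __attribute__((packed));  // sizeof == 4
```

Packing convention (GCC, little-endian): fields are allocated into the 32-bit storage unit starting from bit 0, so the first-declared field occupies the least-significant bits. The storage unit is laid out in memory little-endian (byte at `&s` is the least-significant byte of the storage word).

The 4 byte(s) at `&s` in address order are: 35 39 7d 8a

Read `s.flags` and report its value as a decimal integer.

1161731226

[0]=0x35 [1]=0x39 [2]=0x7d [3]=0x8a (little-endian) → word 0x8a7d3935
chan [0+:1] = (word>>0) & 0x1 = 1
flags [1+:31] = (word>>1) & 0x7fffffff = 1161731226  ←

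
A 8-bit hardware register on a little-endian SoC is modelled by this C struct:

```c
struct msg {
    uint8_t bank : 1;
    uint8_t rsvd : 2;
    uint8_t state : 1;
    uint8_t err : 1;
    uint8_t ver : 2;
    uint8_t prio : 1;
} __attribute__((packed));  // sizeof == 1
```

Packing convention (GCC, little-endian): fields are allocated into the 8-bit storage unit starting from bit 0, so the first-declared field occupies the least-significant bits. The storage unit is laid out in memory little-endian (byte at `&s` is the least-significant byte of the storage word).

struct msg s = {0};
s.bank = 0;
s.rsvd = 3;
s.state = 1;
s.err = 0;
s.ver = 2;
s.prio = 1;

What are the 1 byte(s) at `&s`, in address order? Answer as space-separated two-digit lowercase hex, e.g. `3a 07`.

ce

bank:1 = 0 → 0x0 << 0 → word 0x00
rsvd:2 = 3 → 0x3 << 1 → word 0x06
state:1 = 1 → 0x1 << 3 → word 0x0e
err:1 = 0 → 0x0 << 4 → word 0x0e
ver:2 = 2 → 0x2 << 5 → word 0x4e
prio:1 = 1 → 0x1 << 7 → word 0xce
word = 0xce → little-endian bytes:
  [0]=0xce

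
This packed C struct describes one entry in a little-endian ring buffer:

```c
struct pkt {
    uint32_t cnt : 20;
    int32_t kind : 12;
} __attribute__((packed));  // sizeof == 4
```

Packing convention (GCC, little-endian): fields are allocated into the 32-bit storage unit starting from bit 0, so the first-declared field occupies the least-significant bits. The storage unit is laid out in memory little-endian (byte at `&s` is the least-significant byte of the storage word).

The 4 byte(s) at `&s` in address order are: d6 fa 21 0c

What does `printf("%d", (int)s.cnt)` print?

129750

[0]=0xd6 [1]=0xfa [2]=0x21 [3]=0x0c (little-endian) → word 0x0c21fad6
cnt [0+:20] = (word>>0) & 0xfffff = 129750  ←
kind [20+:12] = (word>>20) & 0xfff = 194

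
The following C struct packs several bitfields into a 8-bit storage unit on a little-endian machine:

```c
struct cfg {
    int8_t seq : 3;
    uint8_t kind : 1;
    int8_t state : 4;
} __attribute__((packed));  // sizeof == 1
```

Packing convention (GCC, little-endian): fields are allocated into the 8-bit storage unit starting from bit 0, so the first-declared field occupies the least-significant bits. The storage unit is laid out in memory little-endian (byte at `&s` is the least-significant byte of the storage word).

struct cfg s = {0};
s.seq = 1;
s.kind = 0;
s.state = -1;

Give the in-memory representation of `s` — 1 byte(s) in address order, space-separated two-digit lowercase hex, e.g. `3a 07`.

f1

seq (3b) val=1 bits=0x1 at bit 0: 0x01
kind (1b) val=0 bits=0x0 at bit 3: 0x01
state (4b) val=-1 bits=0xf at bit 4: 0xf1
word = 0xf1 → little-endian bytes:
  [0]=0xf1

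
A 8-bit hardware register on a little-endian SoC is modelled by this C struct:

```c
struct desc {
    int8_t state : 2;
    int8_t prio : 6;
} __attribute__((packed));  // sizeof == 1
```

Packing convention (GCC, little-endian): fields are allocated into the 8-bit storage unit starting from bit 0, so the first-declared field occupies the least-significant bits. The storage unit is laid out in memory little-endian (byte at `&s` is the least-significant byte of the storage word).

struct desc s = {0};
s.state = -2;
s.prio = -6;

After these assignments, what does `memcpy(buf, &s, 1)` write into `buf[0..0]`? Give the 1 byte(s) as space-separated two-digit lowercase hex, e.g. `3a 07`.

ea

state (2b) val=-2 bits=0x2 at bit 0: 0x02
prio (6b) val=-6 bits=0x3a at bit 2: 0xea
word = 0xea → little-endian bytes:
  [0]=0xea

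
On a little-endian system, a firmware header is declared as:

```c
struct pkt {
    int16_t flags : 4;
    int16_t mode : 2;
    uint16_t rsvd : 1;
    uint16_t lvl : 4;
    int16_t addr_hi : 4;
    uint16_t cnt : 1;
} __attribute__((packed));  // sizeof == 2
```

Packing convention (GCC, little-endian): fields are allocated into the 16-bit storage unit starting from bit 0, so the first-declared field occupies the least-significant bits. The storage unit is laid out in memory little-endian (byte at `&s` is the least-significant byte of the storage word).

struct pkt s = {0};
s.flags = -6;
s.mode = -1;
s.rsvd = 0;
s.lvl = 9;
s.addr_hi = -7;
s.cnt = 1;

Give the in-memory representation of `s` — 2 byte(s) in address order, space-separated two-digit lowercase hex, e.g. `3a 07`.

ba cc

[0+:4] flags=-6 & 0xf = 0xa; word=0x000a
[4+:2] mode=-1 & 0x3 = 0x3; word=0x003a
[6+:1] rsvd=0 & 0x1 = 0x0; word=0x003a
[7+:4] lvl=9 & 0xf = 0x9; word=0x04ba
[11+:4] addr_hi=-7 & 0xf = 0x9; word=0x4cba
[15+:1] cnt=1 & 0x1 = 0x1; word=0xccba
word = 0xccba → little-endian bytes:
  [0]=0xba  [1]=0xcc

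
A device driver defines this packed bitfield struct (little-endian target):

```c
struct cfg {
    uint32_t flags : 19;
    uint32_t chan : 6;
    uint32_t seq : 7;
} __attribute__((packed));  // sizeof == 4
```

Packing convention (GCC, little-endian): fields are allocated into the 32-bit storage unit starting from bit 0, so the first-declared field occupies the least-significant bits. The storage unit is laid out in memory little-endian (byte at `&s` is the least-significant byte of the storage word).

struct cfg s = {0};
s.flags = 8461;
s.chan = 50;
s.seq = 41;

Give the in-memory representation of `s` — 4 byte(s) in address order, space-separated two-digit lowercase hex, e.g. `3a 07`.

flags:19 = 8461 → 0x210d << 0 → word 0x0000210d
chan:6 = 50 → 0x32 << 19 → word 0x0190210d
seq:7 = 41 → 0x29 << 25 → word 0x5390210d
word = 0x5390210d → little-endian bytes:
  [0]=0x0d  [1]=0x21  [2]=0x90  [3]=0x53

0d 21 90 53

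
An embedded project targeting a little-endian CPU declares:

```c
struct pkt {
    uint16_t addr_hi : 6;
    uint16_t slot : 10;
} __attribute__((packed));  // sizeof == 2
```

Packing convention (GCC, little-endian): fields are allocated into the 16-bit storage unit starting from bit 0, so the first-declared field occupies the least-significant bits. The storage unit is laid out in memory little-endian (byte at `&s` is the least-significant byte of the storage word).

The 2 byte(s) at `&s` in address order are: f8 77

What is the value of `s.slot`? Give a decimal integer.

479

[0]=0xf8 [1]=0x77 (little-endian) → word 0x77f8
addr_hi:6 @ bit 0 → (0x77f8>>0)&0x3f = 0x38
slot:10 @ bit 6 → (0x77f8>>6)&0x3ff = 0x1df  ←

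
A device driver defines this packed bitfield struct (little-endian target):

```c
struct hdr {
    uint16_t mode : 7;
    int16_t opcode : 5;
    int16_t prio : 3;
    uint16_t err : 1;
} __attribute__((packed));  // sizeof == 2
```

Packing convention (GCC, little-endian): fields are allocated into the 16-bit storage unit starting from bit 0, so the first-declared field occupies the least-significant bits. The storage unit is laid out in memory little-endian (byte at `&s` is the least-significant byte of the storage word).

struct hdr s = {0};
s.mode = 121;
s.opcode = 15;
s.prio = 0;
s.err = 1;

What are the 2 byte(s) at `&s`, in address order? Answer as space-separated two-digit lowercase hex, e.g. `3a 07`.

mode:7 = 121 → 0x79 << 0 → word 0x0079
opcode:5 = 15 → 0xf << 7 → word 0x07f9
prio:3 = 0 → 0x0 << 12 → word 0x07f9
err:1 = 1 → 0x1 << 15 → word 0x87f9
word = 0x87f9 → little-endian bytes:
  [0]=0xf9  [1]=0x87

f9 87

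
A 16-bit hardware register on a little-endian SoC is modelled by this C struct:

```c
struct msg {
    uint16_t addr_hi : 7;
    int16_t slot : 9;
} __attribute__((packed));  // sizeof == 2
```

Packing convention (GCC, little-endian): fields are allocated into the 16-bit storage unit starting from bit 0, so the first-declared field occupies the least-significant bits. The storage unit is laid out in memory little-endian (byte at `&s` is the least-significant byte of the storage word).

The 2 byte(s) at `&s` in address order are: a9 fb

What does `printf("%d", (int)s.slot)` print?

[0]=0xa9 [1]=0xfb (little-endian) → word 0xfba9
addr_hi [0+:7] = (word>>0) & 0x7f = 41
slot [7+:9] = (word>>7) & 0x1ff = 503  ←
slot signed 9b, MSB=1: 503 - 512 = -9

-9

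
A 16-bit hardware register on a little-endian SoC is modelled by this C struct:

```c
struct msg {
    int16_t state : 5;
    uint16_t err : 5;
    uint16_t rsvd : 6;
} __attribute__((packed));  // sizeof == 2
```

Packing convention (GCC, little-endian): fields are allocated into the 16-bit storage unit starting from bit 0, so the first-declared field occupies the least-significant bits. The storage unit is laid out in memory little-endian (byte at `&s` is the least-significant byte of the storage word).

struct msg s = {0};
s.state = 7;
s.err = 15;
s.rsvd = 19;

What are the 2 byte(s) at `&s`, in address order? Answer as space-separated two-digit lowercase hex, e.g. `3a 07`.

state:5 = 7 → 0x7 << 0 → word 0x0007
err:5 = 15 → 0xf << 5 → word 0x01e7
rsvd:6 = 19 → 0x13 << 10 → word 0x4de7
word = 0x4de7 → little-endian bytes:
  [0]=0xe7  [1]=0x4d

e7 4d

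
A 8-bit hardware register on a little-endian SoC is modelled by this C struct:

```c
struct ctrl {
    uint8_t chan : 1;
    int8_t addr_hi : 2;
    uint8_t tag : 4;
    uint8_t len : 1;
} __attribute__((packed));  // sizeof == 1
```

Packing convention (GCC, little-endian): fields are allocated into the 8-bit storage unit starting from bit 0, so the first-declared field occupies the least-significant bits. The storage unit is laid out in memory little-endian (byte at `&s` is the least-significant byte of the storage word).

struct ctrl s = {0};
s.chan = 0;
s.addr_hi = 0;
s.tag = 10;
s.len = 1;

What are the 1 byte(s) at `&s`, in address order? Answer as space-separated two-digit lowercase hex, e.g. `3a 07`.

d0

chan (1b) val=0 bits=0x0 at bit 0: 0x00
addr_hi (2b) val=0 bits=0x0 at bit 1: 0x00
tag (4b) val=10 bits=0xa at bit 3: 0x50
len (1b) val=1 bits=0x1 at bit 7: 0xd0
word = 0xd0 → little-endian bytes:
  [0]=0xd0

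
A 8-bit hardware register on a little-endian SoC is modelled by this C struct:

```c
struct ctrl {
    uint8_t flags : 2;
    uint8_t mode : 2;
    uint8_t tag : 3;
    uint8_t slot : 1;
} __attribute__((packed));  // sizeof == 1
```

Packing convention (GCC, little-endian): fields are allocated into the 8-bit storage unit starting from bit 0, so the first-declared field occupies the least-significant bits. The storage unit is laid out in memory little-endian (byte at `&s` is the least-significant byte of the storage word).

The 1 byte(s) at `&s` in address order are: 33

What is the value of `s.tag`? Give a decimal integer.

[0]=0x33 (little-endian) → word 0x33
flags [0+:2] = (word>>0) & 0x3 = 3
mode [2+:2] = (word>>2) & 0x3 = 0
tag [4+:3] = (word>>4) & 0x7 = 3  ←
slot [7+:1] = (word>>7) & 0x1 = 0

3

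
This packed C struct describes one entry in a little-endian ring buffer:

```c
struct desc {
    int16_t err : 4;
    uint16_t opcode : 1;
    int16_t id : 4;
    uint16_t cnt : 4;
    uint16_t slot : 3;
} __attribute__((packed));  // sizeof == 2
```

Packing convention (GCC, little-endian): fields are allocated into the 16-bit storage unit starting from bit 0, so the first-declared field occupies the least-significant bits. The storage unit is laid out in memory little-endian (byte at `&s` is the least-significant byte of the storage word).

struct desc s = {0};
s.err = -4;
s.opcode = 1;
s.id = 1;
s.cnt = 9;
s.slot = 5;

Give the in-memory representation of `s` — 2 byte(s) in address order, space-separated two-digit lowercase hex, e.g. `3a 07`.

err:4 = -4 → 0xc << 0 → word 0x000c
opcode:1 = 1 → 0x1 << 4 → word 0x001c
id:4 = 1 → 0x1 << 5 → word 0x003c
cnt:4 = 9 → 0x9 << 9 → word 0x123c
slot:3 = 5 → 0x5 << 13 → word 0xb23c
word = 0xb23c → little-endian bytes:
  [0]=0x3c  [1]=0xb2

3c b2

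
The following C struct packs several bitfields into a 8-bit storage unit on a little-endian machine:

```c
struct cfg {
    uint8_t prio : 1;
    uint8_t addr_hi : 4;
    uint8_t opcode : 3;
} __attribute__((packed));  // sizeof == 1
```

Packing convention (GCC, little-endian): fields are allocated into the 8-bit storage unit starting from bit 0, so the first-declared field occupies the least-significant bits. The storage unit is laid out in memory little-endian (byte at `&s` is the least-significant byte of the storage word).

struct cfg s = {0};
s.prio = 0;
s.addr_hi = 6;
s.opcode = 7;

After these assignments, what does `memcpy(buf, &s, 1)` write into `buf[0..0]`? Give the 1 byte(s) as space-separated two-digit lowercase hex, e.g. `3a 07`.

prio (1b) val=0 bits=0x0 at bit 0: 0x00
addr_hi (4b) val=6 bits=0x6 at bit 1: 0x0c
opcode (3b) val=7 bits=0x7 at bit 5: 0xec
word = 0xec → little-endian bytes:
  [0]=0xec

ec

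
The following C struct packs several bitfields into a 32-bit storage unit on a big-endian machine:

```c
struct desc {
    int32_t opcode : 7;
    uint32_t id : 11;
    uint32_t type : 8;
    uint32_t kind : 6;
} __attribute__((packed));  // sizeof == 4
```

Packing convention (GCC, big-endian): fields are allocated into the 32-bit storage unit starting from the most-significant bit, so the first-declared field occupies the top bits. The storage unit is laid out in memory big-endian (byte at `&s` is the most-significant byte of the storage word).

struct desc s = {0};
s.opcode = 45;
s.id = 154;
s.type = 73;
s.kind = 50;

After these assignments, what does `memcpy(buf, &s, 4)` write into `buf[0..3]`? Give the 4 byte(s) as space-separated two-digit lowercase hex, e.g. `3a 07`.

[25+:7] opcode=45 & 0x7f = 0x2d; word=0x5a000000
[14+:11] id=154 & 0x7ff = 0x9a; word=0x5a268000
[6+:8] type=73 & 0xff = 0x49; word=0x5a269240
[0+:6] kind=50 & 0x3f = 0x32; word=0x5a269272
word = 0x5a269272 → big-endian bytes:
  [0]=0x5a  [1]=0x26  [2]=0x92  [3]=0x72

5a 26 92 72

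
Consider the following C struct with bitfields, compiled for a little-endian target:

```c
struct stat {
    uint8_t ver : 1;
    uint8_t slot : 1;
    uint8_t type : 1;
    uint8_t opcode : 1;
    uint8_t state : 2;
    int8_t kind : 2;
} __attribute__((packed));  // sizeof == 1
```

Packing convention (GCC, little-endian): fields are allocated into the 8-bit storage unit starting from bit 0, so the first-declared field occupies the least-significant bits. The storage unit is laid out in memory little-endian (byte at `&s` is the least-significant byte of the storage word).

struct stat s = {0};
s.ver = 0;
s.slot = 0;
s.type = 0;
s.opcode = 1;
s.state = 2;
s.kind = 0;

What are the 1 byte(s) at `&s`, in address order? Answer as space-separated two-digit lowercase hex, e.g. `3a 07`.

28

ver (1b) val=0 bits=0x0 at bit 0: 0x00
slot (1b) val=0 bits=0x0 at bit 1: 0x00
type (1b) val=0 bits=0x0 at bit 2: 0x00
opcode (1b) val=1 bits=0x1 at bit 3: 0x08
state (2b) val=2 bits=0x2 at bit 4: 0x28
kind (2b) val=0 bits=0x0 at bit 6: 0x28
word = 0x28 → little-endian bytes:
  [0]=0x28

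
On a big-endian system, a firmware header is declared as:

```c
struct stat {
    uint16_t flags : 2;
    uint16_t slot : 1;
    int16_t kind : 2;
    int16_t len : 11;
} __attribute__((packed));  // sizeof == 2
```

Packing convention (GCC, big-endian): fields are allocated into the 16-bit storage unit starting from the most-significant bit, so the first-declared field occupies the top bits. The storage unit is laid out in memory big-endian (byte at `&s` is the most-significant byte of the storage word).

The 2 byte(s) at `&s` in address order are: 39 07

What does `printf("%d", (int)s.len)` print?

263

[0]=0x39 [1]=0x07 (big-endian) → word 0x3907
flags:2 @ bit 14 → (0x3907>>14)&0x3 = 0x0
slot:1 @ bit 13 → (0x3907>>13)&0x1 = 0x1
kind:2 @ bit 11 → (0x3907>>11)&0x3 = 0x3
len:11 @ bit 0 → (0x3907>>0)&0x7ff = 0x107  ←
len signed 11b, MSB=0: value = 263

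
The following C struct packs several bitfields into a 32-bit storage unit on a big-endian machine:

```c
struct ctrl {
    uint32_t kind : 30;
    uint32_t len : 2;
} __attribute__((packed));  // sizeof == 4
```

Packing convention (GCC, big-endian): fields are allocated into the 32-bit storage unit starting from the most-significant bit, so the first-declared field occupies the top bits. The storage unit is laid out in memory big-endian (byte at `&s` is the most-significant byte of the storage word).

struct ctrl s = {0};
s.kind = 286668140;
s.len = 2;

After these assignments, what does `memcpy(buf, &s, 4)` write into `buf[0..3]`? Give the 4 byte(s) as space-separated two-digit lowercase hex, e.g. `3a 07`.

44 58 d5 b2

kind:30 = 286668140 → 0x1116356c << 2 → word 0x4458d5b0
len:2 = 2 → 0x2 << 0 → word 0x4458d5b2
word = 0x4458d5b2 → big-endian bytes:
  [0]=0x44  [1]=0x58  [2]=0xd5  [3]=0xb2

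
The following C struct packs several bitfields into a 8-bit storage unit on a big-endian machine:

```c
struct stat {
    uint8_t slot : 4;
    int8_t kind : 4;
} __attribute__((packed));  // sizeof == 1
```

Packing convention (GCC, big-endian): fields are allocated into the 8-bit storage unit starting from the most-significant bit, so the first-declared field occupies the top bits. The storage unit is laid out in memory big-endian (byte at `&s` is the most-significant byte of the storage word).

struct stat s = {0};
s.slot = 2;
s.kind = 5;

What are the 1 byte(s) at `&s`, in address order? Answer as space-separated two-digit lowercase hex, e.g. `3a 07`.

25

slot:4 = 2 → 0x2 << 4 → word 0x20
kind:4 = 5 → 0x5 << 0 → word 0x25
word = 0x25 → big-endian bytes:
  [0]=0x25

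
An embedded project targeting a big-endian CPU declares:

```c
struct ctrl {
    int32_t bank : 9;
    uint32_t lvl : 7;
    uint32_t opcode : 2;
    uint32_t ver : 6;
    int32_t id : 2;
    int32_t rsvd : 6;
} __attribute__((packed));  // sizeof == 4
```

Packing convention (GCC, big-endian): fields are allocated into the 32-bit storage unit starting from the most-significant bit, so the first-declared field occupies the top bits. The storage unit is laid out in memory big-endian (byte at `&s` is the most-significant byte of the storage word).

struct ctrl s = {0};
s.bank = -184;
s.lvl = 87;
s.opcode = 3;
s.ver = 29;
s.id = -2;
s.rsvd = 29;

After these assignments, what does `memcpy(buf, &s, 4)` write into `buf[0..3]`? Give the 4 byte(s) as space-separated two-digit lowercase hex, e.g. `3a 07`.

a4 57 dd 9d

bank (9b) val=-184 bits=0x148 at bit 23: 0xa4000000
lvl (7b) val=87 bits=0x57 at bit 16: 0xa4570000
opcode (2b) val=3 bits=0x3 at bit 14: 0xa457c000
ver (6b) val=29 bits=0x1d at bit 8: 0xa457dd00
id (2b) val=-2 bits=0x2 at bit 6: 0xa457dd80
rsvd (6b) val=29 bits=0x1d at bit 0: 0xa457dd9d
word = 0xa457dd9d → big-endian bytes:
  [0]=0xa4  [1]=0x57  [2]=0xdd  [3]=0x9d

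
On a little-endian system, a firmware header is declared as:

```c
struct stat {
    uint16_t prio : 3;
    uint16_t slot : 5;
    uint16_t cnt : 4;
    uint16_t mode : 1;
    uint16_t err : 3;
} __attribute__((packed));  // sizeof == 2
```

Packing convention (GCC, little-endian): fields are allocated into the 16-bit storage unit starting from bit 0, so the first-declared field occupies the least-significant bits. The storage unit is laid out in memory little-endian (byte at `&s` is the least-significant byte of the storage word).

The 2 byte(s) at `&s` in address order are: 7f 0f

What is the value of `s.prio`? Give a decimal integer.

7

[0]=0x7f [1]=0x0f (little-endian) → word 0x0f7f
prio [0+:3] = (word>>0) & 0x7 = 7  ←
slot [3+:5] = (word>>3) & 0x1f = 15
cnt [8+:4] = (word>>8) & 0xf = 15
mode [12+:1] = (word>>12) & 0x1 = 0
err [13+:3] = (word>>13) & 0x7 = 0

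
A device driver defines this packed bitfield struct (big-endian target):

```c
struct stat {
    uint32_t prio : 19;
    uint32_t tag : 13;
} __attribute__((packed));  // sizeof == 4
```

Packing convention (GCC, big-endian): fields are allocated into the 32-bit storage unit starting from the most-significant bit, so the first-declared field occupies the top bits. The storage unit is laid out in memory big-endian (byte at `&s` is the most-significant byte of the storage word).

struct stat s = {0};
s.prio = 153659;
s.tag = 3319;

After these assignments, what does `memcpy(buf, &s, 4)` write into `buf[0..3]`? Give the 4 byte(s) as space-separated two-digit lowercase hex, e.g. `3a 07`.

prio (19b) val=153659 bits=0x2583b at bit 13: 0x4b076000
tag (13b) val=3319 bits=0xcf7 at bit 0: 0x4b076cf7
word = 0x4b076cf7 → big-endian bytes:
  [0]=0x4b  [1]=0x07  [2]=0x6c  [3]=0xf7

4b 07 6c f7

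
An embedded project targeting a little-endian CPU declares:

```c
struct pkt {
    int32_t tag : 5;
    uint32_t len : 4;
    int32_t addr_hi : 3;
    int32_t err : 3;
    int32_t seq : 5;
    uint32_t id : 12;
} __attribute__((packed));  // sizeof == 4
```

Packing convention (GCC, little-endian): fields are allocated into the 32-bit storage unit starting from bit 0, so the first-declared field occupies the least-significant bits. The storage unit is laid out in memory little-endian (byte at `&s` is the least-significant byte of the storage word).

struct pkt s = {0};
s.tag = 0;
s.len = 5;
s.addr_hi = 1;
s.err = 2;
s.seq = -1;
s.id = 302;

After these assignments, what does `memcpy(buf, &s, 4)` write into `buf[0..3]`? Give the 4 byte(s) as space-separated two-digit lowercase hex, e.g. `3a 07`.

[0+:5] tag=0 & 0x1f = 0x0; word=0x00000000
[5+:4] len=5 & 0xf = 0x5; word=0x000000a0
[9+:3] addr_hi=1 & 0x7 = 0x1; word=0x000002a0
[12+:3] err=2 & 0x7 = 0x2; word=0x000022a0
[15+:5] seq=-1 & 0x1f = 0x1f; word=0x000fa2a0
[20+:12] id=302 & 0xfff = 0x12e; word=0x12efa2a0
word = 0x12efa2a0 → little-endian bytes:
  [0]=0xa0  [1]=0xa2  [2]=0xef  [3]=0x12

a0 a2 ef 12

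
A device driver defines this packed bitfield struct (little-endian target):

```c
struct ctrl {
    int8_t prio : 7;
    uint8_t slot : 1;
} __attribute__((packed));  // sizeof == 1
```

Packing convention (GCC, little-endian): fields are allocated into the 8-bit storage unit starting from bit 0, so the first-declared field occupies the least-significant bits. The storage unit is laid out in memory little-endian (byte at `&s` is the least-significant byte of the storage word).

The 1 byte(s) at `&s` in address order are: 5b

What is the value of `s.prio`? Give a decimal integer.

[0]=0x5b (little-endian) → word 0x5b
prio:7 @ bit 0 → (0x5b>>0)&0x7f = 0x5b  ←
slot:1 @ bit 7 → (0x5b>>7)&0x1 = 0x0
prio signed 7b, MSB=1: 91 - 128 = -37

-37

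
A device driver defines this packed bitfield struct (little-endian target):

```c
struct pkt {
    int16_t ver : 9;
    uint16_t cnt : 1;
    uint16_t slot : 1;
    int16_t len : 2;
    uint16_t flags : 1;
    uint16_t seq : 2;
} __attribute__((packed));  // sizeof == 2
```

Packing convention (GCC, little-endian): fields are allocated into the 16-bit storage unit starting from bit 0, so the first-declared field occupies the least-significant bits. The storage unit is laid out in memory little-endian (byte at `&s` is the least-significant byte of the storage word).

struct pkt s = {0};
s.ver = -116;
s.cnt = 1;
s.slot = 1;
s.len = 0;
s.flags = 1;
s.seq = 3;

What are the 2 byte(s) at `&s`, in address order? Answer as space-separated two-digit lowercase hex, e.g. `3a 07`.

ver:9 = -116 → 0x18c << 0 → word 0x018c
cnt:1 = 1 → 0x1 << 9 → word 0x038c
slot:1 = 1 → 0x1 << 10 → word 0x078c
len:2 = 0 → 0x0 << 11 → word 0x078c
flags:1 = 1 → 0x1 << 13 → word 0x278c
seq:2 = 3 → 0x3 << 14 → word 0xe78c
word = 0xe78c → little-endian bytes:
  [0]=0x8c  [1]=0xe7

8c e7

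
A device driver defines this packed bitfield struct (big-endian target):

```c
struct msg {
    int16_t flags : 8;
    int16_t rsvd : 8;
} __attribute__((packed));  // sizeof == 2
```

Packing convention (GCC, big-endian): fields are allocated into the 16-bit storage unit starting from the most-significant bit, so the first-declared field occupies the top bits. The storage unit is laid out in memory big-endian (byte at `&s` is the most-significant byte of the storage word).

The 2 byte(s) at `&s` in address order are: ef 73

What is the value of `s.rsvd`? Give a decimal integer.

115

[0]=0xef [1]=0x73 (big-endian) → word 0xef73
flags:8 @ bit 8 → (0xef73>>8)&0xff = 0xef
rsvd:8 @ bit 0 → (0xef73>>0)&0xff = 0x73  ←
rsvd signed 8b, MSB=0: value = 115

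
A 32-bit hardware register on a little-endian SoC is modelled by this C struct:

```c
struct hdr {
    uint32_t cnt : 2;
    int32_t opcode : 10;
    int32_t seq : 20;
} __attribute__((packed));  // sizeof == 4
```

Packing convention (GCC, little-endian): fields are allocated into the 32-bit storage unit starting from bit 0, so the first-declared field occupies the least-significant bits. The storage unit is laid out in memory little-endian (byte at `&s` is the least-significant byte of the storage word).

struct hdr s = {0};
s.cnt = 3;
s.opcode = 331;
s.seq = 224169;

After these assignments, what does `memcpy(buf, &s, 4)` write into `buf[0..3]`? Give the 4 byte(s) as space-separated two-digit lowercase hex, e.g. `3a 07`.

2f 95 ba 36

[0+:2] cnt=3 & 0x3 = 0x3; word=0x00000003
[2+:10] opcode=331 & 0x3ff = 0x14b; word=0x0000052f
[12+:20] seq=224169 & 0xfffff = 0x36ba9; word=0x36ba952f
word = 0x36ba952f → little-endian bytes:
  [0]=0x2f  [1]=0x95  [2]=0xba  [3]=0x36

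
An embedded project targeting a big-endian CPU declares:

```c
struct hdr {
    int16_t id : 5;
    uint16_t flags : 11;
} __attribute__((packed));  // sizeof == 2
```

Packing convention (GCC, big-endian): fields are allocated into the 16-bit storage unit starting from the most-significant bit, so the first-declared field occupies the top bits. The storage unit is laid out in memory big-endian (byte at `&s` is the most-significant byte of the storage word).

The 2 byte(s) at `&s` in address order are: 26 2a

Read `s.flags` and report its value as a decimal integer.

[0]=0x26 [1]=0x2a (big-endian) → word 0x262a
id [11+:5] = (word>>11) & 0x1f = 4
flags [0+:11] = (word>>0) & 0x7ff = 1578  ←

1578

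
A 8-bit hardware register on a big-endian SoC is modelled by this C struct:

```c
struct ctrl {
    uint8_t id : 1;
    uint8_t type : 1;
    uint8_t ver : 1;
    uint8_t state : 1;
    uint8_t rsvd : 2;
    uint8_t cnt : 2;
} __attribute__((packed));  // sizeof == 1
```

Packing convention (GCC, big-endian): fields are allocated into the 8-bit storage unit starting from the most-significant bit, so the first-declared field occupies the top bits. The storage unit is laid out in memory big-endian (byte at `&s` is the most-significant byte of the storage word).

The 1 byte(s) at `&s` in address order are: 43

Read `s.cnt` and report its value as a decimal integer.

3

[0]=0x43 (big-endian) → word 0x43
id:1 @ bit 7 → (0x43>>7)&0x1 = 0x0
type:1 @ bit 6 → (0x43>>6)&0x1 = 0x1
ver:1 @ bit 5 → (0x43>>5)&0x1 = 0x0
state:1 @ bit 4 → (0x43>>4)&0x1 = 0x0
rsvd:2 @ bit 2 → (0x43>>2)&0x3 = 0x0
cnt:2 @ bit 0 → (0x43>>0)&0x3 = 0x3  ←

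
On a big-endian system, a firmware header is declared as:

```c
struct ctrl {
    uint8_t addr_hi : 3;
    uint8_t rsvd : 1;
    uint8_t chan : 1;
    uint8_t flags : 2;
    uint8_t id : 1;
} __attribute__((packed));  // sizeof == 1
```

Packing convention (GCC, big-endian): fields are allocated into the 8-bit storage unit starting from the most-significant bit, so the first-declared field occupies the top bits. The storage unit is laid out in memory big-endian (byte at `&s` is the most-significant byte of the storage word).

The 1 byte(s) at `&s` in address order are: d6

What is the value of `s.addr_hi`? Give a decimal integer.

[0]=0xd6 (big-endian) → word 0xd6
addr_hi [5+:3] = (word>>5) & 0x7 = 6  ←
rsvd [4+:1] = (word>>4) & 0x1 = 1
chan [3+:1] = (word>>3) & 0x1 = 0
flags [1+:2] = (word>>1) & 0x3 = 3
id [0+:1] = (word>>0) & 0x1 = 0

6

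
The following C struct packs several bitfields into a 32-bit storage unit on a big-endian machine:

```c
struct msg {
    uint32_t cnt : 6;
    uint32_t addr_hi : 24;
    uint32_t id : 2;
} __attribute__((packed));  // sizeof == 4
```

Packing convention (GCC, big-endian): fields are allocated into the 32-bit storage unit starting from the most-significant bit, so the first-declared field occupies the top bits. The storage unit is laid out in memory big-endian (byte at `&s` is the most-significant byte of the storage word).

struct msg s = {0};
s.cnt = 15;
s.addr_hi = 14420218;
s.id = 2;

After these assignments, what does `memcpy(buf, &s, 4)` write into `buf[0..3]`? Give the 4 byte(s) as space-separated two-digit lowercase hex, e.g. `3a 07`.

3f 70 23 ea

[26+:6] cnt=15 & 0x3f = 0xf; word=0x3c000000
[2+:24] addr_hi=14420218 & 0xffffff = 0xdc08fa; word=0x3f7023e8
[0+:2] id=2 & 0x3 = 0x2; word=0x3f7023ea
word = 0x3f7023ea → big-endian bytes:
  [0]=0x3f  [1]=0x70  [2]=0x23  [3]=0xea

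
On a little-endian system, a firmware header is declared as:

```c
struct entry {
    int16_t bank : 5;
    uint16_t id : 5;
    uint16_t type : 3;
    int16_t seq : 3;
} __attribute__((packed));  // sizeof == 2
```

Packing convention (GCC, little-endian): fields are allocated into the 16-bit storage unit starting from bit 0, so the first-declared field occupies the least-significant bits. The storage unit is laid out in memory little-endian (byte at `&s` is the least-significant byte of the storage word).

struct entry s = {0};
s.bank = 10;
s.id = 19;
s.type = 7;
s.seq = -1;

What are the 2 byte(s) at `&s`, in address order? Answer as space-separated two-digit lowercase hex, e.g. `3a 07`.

[0+:5] bank=10 & 0x1f = 0xa; word=0x000a
[5+:5] id=19 & 0x1f = 0x13; word=0x026a
[10+:3] type=7 & 0x7 = 0x7; word=0x1e6a
[13+:3] seq=-1 & 0x7 = 0x7; word=0xfe6a
word = 0xfe6a → little-endian bytes:
  [0]=0x6a  [1]=0xfe

6a fe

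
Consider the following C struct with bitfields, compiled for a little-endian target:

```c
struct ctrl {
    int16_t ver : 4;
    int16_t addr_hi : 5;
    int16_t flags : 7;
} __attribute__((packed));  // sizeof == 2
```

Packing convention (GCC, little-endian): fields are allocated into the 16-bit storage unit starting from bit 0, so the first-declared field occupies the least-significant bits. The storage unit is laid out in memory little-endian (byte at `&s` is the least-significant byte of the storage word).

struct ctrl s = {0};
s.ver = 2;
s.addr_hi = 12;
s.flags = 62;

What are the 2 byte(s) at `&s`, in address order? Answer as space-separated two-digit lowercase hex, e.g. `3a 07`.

ver (4b) val=2 bits=0x2 at bit 0: 0x0002
addr_hi (5b) val=12 bits=0xc at bit 4: 0x00c2
flags (7b) val=62 bits=0x3e at bit 9: 0x7cc2
word = 0x7cc2 → little-endian bytes:
  [0]=0xc2  [1]=0x7c

c2 7c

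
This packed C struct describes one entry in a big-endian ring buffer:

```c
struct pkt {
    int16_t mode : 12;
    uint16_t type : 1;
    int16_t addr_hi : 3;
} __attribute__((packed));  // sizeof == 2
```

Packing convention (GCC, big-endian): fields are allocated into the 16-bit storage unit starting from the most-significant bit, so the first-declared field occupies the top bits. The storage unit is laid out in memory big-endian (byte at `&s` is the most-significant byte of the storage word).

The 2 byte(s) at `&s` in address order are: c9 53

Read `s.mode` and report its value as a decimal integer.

-875

[0]=0xc9 [1]=0x53 (big-endian) → word 0xc953
mode [4+:12] = (word>>4) & 0xfff = 3221  ←
type [3+:1] = (word>>3) & 0x1 = 0
addr_hi [0+:3] = (word>>0) & 0x7 = 3
mode signed 12b, MSB=1: 3221 - 4096 = -875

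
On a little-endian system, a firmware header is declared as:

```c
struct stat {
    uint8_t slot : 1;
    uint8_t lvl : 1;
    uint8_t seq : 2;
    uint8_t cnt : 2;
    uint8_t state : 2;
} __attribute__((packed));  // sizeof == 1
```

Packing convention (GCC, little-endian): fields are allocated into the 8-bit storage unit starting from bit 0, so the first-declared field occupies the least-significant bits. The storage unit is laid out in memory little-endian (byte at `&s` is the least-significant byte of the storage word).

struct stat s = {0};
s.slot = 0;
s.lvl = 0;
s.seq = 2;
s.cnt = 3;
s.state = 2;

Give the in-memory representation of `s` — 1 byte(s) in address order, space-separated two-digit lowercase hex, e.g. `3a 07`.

slot (1b) val=0 bits=0x0 at bit 0: 0x00
lvl (1b) val=0 bits=0x0 at bit 1: 0x00
seq (2b) val=2 bits=0x2 at bit 2: 0x08
cnt (2b) val=3 bits=0x3 at bit 4: 0x38
state (2b) val=2 bits=0x2 at bit 6: 0xb8
word = 0xb8 → little-endian bytes:
  [0]=0xb8

b8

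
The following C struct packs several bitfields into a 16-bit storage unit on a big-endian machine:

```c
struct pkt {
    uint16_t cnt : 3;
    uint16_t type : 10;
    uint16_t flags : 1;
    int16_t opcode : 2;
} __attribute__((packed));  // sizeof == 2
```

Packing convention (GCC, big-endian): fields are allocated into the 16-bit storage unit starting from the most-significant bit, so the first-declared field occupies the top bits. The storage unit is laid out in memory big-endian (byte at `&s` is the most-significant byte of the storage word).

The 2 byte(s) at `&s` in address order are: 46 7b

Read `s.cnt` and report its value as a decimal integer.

2

[0]=0x46 [1]=0x7b (big-endian) → word 0x467b
cnt:3 @ bit 13 → (0x467b>>13)&0x7 = 0x2  ←
type:10 @ bit 3 → (0x467b>>3)&0x3ff = 0xcf
flags:1 @ bit 2 → (0x467b>>2)&0x1 = 0x0
opcode:2 @ bit 0 → (0x467b>>0)&0x3 = 0x3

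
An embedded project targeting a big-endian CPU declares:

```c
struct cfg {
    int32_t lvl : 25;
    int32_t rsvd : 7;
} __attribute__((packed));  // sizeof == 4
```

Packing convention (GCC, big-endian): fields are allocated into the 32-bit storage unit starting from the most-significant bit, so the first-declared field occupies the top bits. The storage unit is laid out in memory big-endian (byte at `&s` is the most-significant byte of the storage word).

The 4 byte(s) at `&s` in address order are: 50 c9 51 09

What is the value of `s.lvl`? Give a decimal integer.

10588834

[0]=0x50 [1]=0xc9 [2]=0x51 [3]=0x09 (big-endian) → word 0x50c95109
lvl:25 @ bit 7 → (0x50c95109>>7)&0x1ffffff = 0xa192a2  ←
rsvd:7 @ bit 0 → (0x50c95109>>0)&0x7f = 0x9
lvl signed 25b, MSB=0: value = 10588834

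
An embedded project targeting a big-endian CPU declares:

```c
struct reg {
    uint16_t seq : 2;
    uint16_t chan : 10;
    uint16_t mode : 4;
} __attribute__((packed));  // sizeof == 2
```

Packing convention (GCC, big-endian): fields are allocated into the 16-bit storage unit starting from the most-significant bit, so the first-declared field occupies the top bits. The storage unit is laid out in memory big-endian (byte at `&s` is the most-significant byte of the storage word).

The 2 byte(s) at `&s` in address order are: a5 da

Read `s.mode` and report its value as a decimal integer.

10

[0]=0xa5 [1]=0xda (big-endian) → word 0xa5da
seq:2 @ bit 14 → (0xa5da>>14)&0x3 = 0x2
chan:10 @ bit 4 → (0xa5da>>4)&0x3ff = 0x25d
mode:4 @ bit 0 → (0xa5da>>0)&0xf = 0xa  ←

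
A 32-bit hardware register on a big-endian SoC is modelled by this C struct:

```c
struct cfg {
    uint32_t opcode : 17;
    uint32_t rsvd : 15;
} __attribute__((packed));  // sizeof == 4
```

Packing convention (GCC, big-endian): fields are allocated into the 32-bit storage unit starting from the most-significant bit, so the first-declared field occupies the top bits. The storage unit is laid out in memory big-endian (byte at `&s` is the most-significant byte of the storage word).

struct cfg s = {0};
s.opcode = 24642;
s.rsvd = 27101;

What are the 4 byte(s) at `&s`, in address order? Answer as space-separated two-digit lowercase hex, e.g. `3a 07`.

[15+:17] opcode=24642 & 0x1ffff = 0x6042; word=0x30210000
[0+:15] rsvd=27101 & 0x7fff = 0x69dd; word=0x302169dd
word = 0x302169dd → big-endian bytes:
  [0]=0x30  [1]=0x21  [2]=0x69  [3]=0xdd

30 21 69 dd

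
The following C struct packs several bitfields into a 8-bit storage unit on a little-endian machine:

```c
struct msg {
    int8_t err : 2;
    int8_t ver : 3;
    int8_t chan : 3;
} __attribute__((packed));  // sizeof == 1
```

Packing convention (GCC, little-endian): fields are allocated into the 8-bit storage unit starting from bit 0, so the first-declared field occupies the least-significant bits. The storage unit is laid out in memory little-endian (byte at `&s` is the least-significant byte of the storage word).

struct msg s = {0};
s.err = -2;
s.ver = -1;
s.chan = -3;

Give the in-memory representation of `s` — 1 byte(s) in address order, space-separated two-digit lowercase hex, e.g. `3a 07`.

err:2 = -2 → 0x2 << 0 → word 0x02
ver:3 = -1 → 0x7 << 2 → word 0x1e
chan:3 = -3 → 0x5 << 5 → word 0xbe
word = 0xbe → little-endian bytes:
  [0]=0xbe

be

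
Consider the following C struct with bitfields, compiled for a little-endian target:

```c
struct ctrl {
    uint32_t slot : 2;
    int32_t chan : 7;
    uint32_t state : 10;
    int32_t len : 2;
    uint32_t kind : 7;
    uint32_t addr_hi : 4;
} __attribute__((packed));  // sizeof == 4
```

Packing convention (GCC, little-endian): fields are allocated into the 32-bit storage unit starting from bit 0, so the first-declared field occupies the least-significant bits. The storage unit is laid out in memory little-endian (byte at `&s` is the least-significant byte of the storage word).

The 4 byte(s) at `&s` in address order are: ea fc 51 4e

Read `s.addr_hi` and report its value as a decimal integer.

4

[0]=0xea [1]=0xfc [2]=0x51 [3]=0x4e (little-endian) → word 0x4e51fcea
slot [0+:2] = (word>>0) & 0x3 = 2
chan [2+:7] = (word>>2) & 0x7f = 58
state [9+:10] = (word>>9) & 0x3ff = 254
len [19+:2] = (word>>19) & 0x3 = 2
kind [21+:7] = (word>>21) & 0x7f = 114
addr_hi [28+:4] = (word>>28) & 0xf = 4  ←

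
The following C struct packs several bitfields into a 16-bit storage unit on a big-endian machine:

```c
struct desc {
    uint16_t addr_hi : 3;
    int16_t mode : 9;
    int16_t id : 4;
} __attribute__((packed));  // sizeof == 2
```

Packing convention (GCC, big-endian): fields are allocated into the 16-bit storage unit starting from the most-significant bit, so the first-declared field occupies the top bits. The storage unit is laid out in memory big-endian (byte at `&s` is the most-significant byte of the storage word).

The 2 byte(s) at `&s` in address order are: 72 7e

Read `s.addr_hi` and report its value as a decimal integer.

[0]=0x72 [1]=0x7e (big-endian) → word 0x727e
addr_hi [13+:3] = (word>>13) & 0x7 = 3  ←
mode [4+:9] = (word>>4) & 0x1ff = 295
id [0+:4] = (word>>0) & 0xf = 14

3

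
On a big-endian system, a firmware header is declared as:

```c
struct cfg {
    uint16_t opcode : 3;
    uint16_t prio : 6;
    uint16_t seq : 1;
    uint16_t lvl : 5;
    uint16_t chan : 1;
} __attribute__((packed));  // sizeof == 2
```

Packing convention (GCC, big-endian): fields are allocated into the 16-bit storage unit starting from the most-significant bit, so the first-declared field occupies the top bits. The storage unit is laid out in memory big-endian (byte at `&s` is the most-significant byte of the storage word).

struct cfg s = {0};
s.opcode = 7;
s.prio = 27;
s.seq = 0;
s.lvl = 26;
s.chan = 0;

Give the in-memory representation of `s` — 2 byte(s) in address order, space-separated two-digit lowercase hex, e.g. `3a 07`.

ed b4

opcode:3 = 7 → 0x7 << 13 → word 0xe000
prio:6 = 27 → 0x1b << 7 → word 0xed80
seq:1 = 0 → 0x0 << 6 → word 0xed80
lvl:5 = 26 → 0x1a << 1 → word 0xedb4
chan:1 = 0 → 0x0 << 0 → word 0xedb4
word = 0xedb4 → big-endian bytes:
  [0]=0xed  [1]=0xb4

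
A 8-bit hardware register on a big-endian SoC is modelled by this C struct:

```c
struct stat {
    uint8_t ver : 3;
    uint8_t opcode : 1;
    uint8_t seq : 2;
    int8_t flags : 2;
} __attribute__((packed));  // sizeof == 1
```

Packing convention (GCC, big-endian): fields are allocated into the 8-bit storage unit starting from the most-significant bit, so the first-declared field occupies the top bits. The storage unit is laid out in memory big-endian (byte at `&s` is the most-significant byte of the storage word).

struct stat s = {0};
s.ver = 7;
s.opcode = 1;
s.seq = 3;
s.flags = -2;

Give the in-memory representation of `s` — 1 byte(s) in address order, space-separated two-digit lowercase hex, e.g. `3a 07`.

fe

[5+:3] ver=7 & 0x7 = 0x7; word=0xe0
[4+:1] opcode=1 & 0x1 = 0x1; word=0xf0
[2+:2] seq=3 & 0x3 = 0x3; word=0xfc
[0+:2] flags=-2 & 0x3 = 0x2; word=0xfe
word = 0xfe → big-endian bytes:
  [0]=0xfe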